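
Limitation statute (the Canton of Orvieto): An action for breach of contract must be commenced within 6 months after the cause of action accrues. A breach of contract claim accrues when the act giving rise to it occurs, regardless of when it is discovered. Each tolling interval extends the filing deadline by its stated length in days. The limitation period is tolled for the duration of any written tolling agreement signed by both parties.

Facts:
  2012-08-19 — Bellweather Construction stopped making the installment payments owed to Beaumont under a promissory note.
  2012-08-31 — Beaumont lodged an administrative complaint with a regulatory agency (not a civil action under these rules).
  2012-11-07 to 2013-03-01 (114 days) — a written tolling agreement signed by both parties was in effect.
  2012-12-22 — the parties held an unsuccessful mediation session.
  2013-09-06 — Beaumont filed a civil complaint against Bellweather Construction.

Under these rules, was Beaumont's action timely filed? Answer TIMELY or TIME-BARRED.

TIME-BARRED

The limitation period began to run on 2012-08-19.
Adding the 6 months base period to 2012-08-19 gives a deadline of 2013-02-19, before any tolling.
The period was tolled for 114 days by the written tolling agreement (2012-11-07 to 2013-03-01), pushing the deadline to 2013-06-13.
None of the other events listed affects the running of the period under the stated rules.
The 2013-09-06 filing falls after the 2013-06-13 deadline; the claim is time-barred.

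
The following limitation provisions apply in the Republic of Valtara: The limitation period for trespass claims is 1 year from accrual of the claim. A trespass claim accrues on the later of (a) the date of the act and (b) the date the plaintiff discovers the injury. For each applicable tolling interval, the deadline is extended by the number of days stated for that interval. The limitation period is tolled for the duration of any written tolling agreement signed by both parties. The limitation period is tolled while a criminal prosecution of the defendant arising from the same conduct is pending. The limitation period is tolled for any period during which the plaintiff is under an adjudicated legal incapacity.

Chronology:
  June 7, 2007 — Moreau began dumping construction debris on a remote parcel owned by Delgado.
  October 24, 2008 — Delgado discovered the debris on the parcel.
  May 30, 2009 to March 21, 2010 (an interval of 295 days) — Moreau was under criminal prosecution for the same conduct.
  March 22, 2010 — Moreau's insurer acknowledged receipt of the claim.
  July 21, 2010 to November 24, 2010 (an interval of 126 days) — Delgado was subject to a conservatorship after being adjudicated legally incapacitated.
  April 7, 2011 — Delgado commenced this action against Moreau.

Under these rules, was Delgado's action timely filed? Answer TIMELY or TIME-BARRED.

Taking the later of the act (June 7, 2007) and discovery (October 24, 2008), the claim accrued on October 24, 2008.
Adding the 1 year base period to October 24, 2008 gives a deadline of October 24, 2009, before any tolling.
Because the pending criminal prosecution ran from May 30, 2009 to March 21, 2010, the deadline is extended by 295 days to August 15, 2010.
Because the plaintiff's legal incapacity ran from July 21, 2010 to November 24, 2010, the deadline is extended by 126 days to December 19, 2010.
None of the other events listed affects the running of the period under the stated rules.
The April 7, 2011 filing falls after the December 19, 2010 deadline; the claim is time-barred.

TIME-BARRED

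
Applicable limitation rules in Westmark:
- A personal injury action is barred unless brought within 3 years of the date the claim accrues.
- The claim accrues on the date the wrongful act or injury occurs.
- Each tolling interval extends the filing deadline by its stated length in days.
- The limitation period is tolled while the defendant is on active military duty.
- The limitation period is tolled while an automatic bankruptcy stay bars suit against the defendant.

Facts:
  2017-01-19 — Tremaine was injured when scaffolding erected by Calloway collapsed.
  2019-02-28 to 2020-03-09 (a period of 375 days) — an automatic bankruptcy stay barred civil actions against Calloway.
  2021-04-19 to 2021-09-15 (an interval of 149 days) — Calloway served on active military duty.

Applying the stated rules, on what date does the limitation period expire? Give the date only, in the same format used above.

2021-01-28

The claim accrued on 2017-01-19, the date of the act.
The untolled deadline — 3 years after 2017-01-19 — is 2020-01-19.
The period was tolled for 375 days by the automatic bankruptcy stay (2019-02-28 to 2020-03-09), pushing the deadline to 2021-01-28.
The defendant's active military service starting 2021-04-19 came too late — the period had run on 2021-01-28 — and so does not extend the deadline.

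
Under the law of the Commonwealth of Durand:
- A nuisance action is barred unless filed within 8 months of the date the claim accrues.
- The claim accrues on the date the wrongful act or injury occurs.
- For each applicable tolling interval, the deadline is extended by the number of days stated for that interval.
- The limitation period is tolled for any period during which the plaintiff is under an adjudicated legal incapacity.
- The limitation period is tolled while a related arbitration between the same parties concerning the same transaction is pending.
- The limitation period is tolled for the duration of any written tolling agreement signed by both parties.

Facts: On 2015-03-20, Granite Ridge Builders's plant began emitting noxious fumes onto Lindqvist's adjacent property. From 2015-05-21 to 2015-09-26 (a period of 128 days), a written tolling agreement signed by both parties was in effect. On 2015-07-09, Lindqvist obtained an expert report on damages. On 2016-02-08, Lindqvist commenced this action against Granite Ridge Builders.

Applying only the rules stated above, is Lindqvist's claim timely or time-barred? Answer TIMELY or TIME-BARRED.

TIMELY

The limitation period began to run on 2015-03-20.
The untolled deadline — 8 months after 2015-03-20 — is 2015-11-20.
The period was tolled for 128 days by the written tolling agreement (2015-05-21 to 2015-09-26), pushing the deadline to 2016-03-27.
Nothing else in the chronology tolls or restarts the period.
The 2016-02-08 filing precedes the 2016-03-27 deadline; the claim is timely.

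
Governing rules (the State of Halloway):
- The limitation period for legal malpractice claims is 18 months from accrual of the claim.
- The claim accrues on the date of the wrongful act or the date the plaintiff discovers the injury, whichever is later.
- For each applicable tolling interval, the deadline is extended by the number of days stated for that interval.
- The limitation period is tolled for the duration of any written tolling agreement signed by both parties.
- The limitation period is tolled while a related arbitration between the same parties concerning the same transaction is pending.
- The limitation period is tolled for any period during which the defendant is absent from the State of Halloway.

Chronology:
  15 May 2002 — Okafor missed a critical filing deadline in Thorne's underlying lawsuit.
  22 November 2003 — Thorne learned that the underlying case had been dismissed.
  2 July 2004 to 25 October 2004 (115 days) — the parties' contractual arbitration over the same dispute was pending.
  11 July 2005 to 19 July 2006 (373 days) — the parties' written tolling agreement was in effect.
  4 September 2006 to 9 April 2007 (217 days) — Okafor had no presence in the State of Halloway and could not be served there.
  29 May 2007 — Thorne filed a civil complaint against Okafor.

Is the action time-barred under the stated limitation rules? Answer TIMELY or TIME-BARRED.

TIME-BARRED

Taking the later of the act (15 May 2002) and discovery (22 November 2003), the claim accrued on 22 November 2003.
18 months from 22 November 2003 is 22 May 2005.
The period was tolled for 115 days by the pending related arbitration (2 July 2004 to 25 October 2004), pushing the deadline to 14 September 2005.
The period was tolled for 373 days by the written tolling agreement (11 July 2005 to 19 July 2006), pushing the deadline to 22 September 2006.
Because the defendant's absence from the jurisdiction ran from 4 September 2006 to 9 April 2007, the deadline is extended by 217 days to 27 April 2007.
The 29 May 2007 filing falls after the 27 April 2007 deadline; the claim is time-barred.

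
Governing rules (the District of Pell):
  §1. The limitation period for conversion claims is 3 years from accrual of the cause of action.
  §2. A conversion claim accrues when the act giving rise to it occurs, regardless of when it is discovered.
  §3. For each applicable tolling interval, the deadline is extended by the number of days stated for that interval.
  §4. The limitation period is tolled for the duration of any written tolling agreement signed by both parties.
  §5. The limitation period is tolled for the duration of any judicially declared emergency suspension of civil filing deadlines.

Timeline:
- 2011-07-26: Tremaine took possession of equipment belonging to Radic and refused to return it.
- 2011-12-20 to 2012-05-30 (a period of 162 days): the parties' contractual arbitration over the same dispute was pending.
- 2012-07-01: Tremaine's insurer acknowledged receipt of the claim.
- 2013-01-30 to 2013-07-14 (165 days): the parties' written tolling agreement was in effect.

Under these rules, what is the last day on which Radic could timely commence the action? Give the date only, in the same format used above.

2015-01-07

The cause of action accrued on 2011-07-26, the date of the act.
Adding the 3 years base period to 2011-07-26 gives a deadline of 2014-07-26, before any tolling.
The written tolling agreement from 2013-01-30 to 2013-07-14 tolled the period for 165 days, extending the deadline to 2015-01-07.
The pending related arbitration from 2011-12-20 to 2012-05-30 does not toll the period, because no stated rule makes a pending arbitration a tolling event.
The other events in the timeline have no effect on the limitation period under the stated rules.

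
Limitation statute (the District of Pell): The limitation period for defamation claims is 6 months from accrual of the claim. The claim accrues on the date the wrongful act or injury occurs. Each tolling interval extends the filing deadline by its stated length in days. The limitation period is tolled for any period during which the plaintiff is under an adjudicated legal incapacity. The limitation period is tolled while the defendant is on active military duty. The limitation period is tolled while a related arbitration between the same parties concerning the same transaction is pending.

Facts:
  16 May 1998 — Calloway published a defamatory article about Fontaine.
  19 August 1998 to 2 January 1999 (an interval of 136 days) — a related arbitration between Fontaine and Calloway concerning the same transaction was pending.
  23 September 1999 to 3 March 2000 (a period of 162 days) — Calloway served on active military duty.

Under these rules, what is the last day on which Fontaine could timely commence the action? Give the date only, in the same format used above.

1 April 1999

The limitation period began to run on 16 May 1998.
Adding the 6 months base period to 16 May 1998 gives a deadline of 16 November 1998, before any tolling.
The pending related arbitration from 19 August 1998 to 2 January 1999 tolled the period for 136 days, extending the deadline to 1 April 1999.
By the time the defendant's active military service began on 23 September 1999, the limitation period had already expired on 1 April 1999; that interval cannot revive it.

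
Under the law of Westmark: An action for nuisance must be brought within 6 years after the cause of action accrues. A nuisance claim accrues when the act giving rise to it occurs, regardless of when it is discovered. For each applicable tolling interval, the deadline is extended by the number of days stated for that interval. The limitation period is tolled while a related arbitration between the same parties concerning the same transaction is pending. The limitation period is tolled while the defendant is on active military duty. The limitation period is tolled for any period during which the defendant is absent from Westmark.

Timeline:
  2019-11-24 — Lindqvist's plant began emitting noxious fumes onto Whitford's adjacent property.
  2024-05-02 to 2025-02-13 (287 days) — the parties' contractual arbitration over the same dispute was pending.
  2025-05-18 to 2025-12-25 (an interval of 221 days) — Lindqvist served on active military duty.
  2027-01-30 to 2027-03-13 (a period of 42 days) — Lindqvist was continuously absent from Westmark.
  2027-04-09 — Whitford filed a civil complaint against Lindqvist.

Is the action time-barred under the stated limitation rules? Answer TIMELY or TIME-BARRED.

The claim accrued on 2019-11-24, when the wrongful act occurred.
6 years from 2019-11-24 is 2025-11-24.
The period was tolled for 287 days by the pending related arbitration (2024-05-02 to 2025-02-13), pushing the deadline to 2026-09-07.
Because the defendant's active military service ran from 2025-05-18 to 2025-12-25, the deadline is extended by 221 days to 2027-04-16.
Because the defendant's absence from the jurisdiction ran from 2027-01-30 to 2027-03-13, the deadline is extended by 42 days to 2027-05-28.
Whitford filed on 2027-04-09, before the 2027-05-28 deadline, so the action is timely.

TIMELY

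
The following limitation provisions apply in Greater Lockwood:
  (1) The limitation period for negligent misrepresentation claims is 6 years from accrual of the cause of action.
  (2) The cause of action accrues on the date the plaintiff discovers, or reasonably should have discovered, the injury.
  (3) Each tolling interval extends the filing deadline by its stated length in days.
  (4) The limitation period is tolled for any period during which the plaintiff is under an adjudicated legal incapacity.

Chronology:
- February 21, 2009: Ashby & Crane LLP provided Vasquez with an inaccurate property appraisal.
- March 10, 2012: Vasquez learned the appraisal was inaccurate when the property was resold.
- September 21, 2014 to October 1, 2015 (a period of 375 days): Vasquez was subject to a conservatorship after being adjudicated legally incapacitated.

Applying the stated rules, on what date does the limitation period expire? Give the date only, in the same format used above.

Under the discovery rule, the claim accrued on March 10, 2012, when Vasquez discovered the injury — not on the February 21, 2009 date of the underlying act.
Adding the 6 years base period to March 10, 2012 gives a deadline of March 10, 2018, before any tolling.
The period was tolled for 375 days by the plaintiff's legal incapacity (September 21, 2014 to October 1, 2015), pushing the deadline to March 20, 2019.

March 20, 2019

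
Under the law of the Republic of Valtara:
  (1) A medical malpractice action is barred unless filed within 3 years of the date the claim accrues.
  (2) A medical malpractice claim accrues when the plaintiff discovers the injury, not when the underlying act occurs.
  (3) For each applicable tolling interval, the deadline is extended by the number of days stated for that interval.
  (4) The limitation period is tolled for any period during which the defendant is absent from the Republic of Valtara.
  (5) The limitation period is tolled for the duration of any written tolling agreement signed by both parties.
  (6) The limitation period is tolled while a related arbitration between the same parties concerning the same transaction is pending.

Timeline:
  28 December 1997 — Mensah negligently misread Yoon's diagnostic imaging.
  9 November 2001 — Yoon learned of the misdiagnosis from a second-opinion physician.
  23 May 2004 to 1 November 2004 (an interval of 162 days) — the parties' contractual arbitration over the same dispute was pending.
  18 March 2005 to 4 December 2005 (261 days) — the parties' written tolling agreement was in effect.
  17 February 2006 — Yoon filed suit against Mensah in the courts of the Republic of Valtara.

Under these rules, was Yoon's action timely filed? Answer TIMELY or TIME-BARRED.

TIME-BARRED

Accrual is tied to discovery, so the period began on 9 November 2001 rather than on 28 December 1997 when the act occurred.
3 years from 9 November 2001 is 9 November 2004.
Because the pending related arbitration ran from 23 May 2004 to 1 November 2004, the deadline is extended by 162 days to 20 April 2005.
The written tolling agreement from 18 March 2005 to 4 December 2005 tolled the period for 261 days, extending the deadline to 6 January 2006.
Yoon filed on 17 February 2006, after the 6 January 2006 deadline, so the action is time-barred.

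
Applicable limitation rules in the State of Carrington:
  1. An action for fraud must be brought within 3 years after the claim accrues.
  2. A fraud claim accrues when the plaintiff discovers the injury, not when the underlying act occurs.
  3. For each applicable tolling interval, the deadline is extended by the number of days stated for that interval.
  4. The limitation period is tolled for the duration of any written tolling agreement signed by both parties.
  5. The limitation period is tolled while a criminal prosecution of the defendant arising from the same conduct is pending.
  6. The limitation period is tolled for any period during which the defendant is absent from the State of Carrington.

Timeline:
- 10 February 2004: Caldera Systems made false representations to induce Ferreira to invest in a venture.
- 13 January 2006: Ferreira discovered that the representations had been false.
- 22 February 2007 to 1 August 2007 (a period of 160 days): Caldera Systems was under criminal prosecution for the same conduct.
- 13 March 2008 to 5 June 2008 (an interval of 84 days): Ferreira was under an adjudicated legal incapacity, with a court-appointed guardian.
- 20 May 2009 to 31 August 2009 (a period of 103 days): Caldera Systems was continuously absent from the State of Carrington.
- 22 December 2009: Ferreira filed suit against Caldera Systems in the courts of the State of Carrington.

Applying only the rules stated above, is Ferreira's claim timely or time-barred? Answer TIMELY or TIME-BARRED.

The claim did not accrue until Ferreira discovered the injury on 13 January 2006; the 10 February 2004 act date does not start the clock under the stated rule.
Adding the 3 years base period to 13 January 2006 gives a deadline of 13 January 2009, before any tolling.
The period was tolled for 160 days by the pending criminal prosecution (22 February 2007 to 1 August 2007), pushing the deadline to 22 June 2009.
Because the defendant's absence from the jurisdiction ran from 20 May 2009 to 31 August 2009, the deadline is extended by 103 days to 3 October 2009.
No stated provision tolls the period for the plaintiff's incapacity, so the interval from 13 March 2008 to 5 June 2008 has no effect on the deadline.
Filing on 22 December 2009 missed the 3 October 2009 deadline — the action is time-barred.

TIME-BARRED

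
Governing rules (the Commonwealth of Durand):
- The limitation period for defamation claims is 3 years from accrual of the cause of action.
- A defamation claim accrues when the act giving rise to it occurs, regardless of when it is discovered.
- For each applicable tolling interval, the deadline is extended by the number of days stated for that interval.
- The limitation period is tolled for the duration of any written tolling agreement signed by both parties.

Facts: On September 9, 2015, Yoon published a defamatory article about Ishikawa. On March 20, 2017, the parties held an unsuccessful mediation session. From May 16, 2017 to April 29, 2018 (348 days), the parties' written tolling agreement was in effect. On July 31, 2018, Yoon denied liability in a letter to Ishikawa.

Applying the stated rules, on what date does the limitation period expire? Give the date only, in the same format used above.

August 23, 2019

The claim accrued on September 9, 2015, when the wrongful act occurred.
The untolled deadline — 3 years after September 9, 2015 — is September 9, 2018.
Because the written tolling agreement ran from May 16, 2017 to April 29, 2018, the deadline is extended by 348 days to August 23, 2019.
The other events in the timeline have no effect on the limitation period under the stated rules.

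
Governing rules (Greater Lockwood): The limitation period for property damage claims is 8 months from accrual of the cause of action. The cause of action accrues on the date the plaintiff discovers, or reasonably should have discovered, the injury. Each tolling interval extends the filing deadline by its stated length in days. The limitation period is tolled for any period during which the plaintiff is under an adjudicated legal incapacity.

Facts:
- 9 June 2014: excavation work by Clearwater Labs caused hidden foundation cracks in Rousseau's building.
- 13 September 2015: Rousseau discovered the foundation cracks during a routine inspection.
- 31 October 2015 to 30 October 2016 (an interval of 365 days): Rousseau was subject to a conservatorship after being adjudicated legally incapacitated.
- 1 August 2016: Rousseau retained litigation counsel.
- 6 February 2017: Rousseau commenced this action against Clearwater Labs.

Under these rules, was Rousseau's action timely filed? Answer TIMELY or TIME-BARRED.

TIMELY

Accrual is tied to discovery, so the period began on 13 September 2015 rather than on 9 June 2014 when the act occurred.
8 months from 13 September 2015 is 13 May 2016.
Because the plaintiff's legal incapacity ran from 31 October 2015 to 30 October 2016, the deadline is extended by 365 days to 13 May 2017.
The other events in the timeline have no effect on the limitation period under the stated rules.
The 6 February 2017 filing precedes the 13 May 2017 deadline; the claim is timely.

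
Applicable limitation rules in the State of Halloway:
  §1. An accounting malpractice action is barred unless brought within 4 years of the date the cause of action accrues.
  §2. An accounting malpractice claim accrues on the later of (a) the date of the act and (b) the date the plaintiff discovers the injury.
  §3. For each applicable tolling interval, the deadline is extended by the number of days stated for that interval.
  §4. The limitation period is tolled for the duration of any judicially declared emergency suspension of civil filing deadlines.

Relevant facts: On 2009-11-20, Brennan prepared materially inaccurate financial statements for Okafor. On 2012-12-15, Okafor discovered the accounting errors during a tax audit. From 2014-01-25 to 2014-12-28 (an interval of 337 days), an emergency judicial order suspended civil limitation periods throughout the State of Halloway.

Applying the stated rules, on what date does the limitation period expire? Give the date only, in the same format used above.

The claim accrued on 2012-12-15 — the later of the 2009-11-20 act and the 2012-12-15 discovery.
The untolled deadline — 4 years after 2012-12-15 — is 2016-12-15.
The period was tolled for 337 days by the emergency suspension of filing deadlines (2014-01-25 to 2014-12-28), pushing the deadline to 2017-11-17.

2017-11-17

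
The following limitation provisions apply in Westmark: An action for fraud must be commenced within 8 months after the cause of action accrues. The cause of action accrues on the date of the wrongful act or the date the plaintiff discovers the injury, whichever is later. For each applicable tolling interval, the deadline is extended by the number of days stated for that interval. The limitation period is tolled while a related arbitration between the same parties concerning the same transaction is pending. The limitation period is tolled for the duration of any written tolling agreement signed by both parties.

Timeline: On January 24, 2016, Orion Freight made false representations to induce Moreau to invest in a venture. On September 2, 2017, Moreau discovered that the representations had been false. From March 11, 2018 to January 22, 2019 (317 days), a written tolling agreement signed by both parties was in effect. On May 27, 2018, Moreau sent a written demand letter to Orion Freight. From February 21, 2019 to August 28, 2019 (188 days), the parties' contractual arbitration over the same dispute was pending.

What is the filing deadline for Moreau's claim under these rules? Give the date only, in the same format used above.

Taking the later of the act (January 24, 2016) and discovery (September 2, 2017), the claim accrued on September 2, 2017.
The untolled deadline — 8 months after September 2, 2017 — is May 2, 2018.
The period was tolled for 317 days by the written tolling agreement (March 11, 2018 to January 22, 2019), pushing the deadline to March 15, 2019.
Because the pending related arbitration ran from February 21, 2019 to August 28, 2019, the deadline is extended by 188 days to September 19, 2019.
The other events in the timeline have no effect on the limitation period under the stated rules.

September 19, 2019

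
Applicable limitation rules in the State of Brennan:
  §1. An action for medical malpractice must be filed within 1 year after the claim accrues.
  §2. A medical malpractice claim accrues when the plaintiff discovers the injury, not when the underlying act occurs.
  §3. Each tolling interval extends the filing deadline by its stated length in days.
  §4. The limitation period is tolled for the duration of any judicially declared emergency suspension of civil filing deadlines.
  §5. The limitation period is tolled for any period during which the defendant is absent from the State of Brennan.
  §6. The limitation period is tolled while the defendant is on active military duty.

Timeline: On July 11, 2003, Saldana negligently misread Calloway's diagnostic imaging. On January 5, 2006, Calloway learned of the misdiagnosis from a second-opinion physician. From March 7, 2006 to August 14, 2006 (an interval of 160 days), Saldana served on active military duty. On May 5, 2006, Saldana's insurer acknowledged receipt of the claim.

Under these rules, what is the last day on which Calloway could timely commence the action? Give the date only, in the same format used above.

Accrual is tied to discovery, so the period began on January 5, 2006 rather than on July 11, 2003 when the act occurred.
Adding the 1 year base period to January 5, 2006 gives a deadline of January 5, 2007, before any tolling.
Because the defendant's active military service ran from March 7, 2006 to August 14, 2006, the deadline is extended by 160 days to June 14, 2007.
The other events in the timeline have no effect on the limitation period under the stated rules.

June 14, 2007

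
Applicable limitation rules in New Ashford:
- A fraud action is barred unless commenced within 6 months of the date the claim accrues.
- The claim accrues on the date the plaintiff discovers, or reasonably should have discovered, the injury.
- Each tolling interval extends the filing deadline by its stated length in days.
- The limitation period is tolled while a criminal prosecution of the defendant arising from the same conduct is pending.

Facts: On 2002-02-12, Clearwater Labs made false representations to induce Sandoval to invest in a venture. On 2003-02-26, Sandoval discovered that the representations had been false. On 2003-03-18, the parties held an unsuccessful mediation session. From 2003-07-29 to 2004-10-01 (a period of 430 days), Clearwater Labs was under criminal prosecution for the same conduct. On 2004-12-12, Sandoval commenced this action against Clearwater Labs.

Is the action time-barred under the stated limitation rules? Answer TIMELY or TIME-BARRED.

TIME-BARRED

The claim did not accrue until Sandoval discovered the injury on 2003-02-26; the 2002-02-12 act date does not start the clock under the stated rule.
6 months from 2003-02-26 is 2003-08-26.
The pending criminal prosecution from 2003-07-29 to 2004-10-01 tolled the period for 430 days, extending the deadline to 2004-10-29.
None of the other events listed affects the running of the period under the stated rules.
The 2004-12-12 filing falls after the 2004-10-29 deadline; the claim is time-barred.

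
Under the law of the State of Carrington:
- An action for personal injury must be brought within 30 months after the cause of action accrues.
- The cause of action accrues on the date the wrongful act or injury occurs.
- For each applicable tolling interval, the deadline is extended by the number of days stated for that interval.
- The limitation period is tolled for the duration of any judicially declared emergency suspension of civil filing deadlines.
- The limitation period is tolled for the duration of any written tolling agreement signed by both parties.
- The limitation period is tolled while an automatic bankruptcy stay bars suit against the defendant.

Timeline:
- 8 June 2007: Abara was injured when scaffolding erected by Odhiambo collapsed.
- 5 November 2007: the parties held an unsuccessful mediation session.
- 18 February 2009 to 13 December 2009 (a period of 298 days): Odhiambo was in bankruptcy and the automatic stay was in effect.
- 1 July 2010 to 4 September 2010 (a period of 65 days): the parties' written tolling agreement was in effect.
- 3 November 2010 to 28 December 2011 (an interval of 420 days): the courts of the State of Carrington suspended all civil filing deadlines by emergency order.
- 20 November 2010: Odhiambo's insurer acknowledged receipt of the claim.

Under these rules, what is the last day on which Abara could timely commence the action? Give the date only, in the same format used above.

The limitation period began to run on 8 June 2007.
30 months from 8 June 2007 is 8 December 2009.
The automatic bankruptcy stay from 18 February 2009 to 13 December 2009 tolled the period for 298 days, extending the deadline to 2 October 2010.
The written tolling agreement from 1 July 2010 to 4 September 2010 tolled the period for 65 days, extending the deadline to 6 December 2010.
The period was tolled for 420 days by the emergency suspension of filing deadlines (3 November 2010 to 28 December 2011), pushing the deadline to 30 January 2012.
The other events in the timeline have no effect on the limitation period under the stated rules.

30 January 2012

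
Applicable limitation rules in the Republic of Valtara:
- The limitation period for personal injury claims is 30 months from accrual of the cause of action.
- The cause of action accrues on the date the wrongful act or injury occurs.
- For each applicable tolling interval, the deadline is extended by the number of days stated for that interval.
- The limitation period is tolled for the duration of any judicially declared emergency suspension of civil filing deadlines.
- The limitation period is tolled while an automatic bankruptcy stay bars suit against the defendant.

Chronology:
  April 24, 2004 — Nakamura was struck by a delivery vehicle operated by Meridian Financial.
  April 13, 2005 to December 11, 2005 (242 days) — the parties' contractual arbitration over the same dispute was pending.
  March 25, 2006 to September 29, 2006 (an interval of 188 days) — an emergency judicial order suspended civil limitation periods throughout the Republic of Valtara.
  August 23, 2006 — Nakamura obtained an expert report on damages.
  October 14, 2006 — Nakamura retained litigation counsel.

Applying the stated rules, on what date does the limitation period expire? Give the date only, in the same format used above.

April 30, 2007

The claim accrued on April 24, 2004, when the wrongful act occurred.
Adding the 30 months base period to April 24, 2004 gives a deadline of October 24, 2006, before any tolling.
The emergency suspension of filing deadlines from March 25, 2006 to September 29, 2006 tolled the period for 188 days, extending the deadline to April 30, 2007.
No stated provision tolls the period for a pending arbitration, so the interval from April 13, 2005 to December 11, 2005 has no effect on the deadline.
The other events in the timeline have no effect on the limitation period under the stated rules.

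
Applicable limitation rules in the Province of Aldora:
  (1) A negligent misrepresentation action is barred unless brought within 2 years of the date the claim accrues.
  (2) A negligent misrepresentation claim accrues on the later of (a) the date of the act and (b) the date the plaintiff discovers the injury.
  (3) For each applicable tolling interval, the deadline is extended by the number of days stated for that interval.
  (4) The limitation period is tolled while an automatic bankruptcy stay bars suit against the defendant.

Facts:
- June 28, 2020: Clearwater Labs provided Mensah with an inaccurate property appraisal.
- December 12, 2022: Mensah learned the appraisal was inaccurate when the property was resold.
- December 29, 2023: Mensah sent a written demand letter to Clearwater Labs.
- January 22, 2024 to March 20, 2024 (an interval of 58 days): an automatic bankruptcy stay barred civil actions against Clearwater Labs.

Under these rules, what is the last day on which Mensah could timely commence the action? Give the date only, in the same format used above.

February 8, 2025

The claim accrued on December 12, 2022 — the later of the June 28, 2020 act and the December 12, 2022 discovery.
The untolled deadline — 2 years after December 12, 2022 — is December 12, 2024.
The automatic bankruptcy stay from January 22, 2024 to March 20, 2024 tolled the period for 58 days, extending the deadline to February 8, 2025.
The other events in the timeline have no effect on the limitation period under the stated rules.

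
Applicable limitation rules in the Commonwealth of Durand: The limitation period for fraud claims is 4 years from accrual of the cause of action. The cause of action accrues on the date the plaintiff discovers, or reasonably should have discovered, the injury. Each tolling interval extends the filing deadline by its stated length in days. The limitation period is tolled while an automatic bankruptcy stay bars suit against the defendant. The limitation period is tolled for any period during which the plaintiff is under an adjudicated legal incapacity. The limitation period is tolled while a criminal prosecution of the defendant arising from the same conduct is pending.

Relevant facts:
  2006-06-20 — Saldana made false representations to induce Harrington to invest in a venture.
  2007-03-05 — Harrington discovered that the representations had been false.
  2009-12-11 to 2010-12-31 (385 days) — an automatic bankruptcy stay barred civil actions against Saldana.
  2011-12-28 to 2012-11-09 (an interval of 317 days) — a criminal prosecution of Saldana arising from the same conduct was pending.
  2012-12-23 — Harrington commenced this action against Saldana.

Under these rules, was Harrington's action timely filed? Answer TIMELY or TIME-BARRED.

The claim did not accrue until Harrington discovered the injury on 2007-03-05; the 2006-06-20 act date does not start the clock under the stated rule.
The untolled deadline — 4 years after 2007-03-05 — is 2011-03-05.
Because the automatic bankruptcy stay ran from 2009-12-11 to 2010-12-31, the deadline is extended by 385 days to 2012-03-24.
Because the pending criminal prosecution ran from 2011-12-28 to 2012-11-09, the deadline is extended by 317 days to 2013-02-04.
Harrington filed on 2012-12-23, before the 2013-02-04 deadline, so the action is timely.

TIMELY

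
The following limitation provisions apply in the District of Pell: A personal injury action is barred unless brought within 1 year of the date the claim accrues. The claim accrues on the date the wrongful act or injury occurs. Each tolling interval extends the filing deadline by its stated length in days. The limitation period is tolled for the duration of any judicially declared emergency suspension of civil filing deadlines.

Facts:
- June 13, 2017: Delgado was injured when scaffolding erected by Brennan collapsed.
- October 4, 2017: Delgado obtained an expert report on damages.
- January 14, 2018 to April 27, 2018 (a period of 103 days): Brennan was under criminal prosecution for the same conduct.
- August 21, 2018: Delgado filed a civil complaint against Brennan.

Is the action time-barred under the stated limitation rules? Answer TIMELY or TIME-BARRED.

The limitation period began to run on June 13, 2017.
1 year from June 13, 2017 is June 13, 2018.
The pending criminal prosecution from January 14, 2018 to April 27, 2018 does not toll the period, because no stated rule makes a criminal prosecution a tolling event.
The other events in the timeline have no effect on the limitation period under the stated rules.
Delgado filed on August 21, 2018, after the June 13, 2018 deadline, so the action is time-barred.

TIME-BARRED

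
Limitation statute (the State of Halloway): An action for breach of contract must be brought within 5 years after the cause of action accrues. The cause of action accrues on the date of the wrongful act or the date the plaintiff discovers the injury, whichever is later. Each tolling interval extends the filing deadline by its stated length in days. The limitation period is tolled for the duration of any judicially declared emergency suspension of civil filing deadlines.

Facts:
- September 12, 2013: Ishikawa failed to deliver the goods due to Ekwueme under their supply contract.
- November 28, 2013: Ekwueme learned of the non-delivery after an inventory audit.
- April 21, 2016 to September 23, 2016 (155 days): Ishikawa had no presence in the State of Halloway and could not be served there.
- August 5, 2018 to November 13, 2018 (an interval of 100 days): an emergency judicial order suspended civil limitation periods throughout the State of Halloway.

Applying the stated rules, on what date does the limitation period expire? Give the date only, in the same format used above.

Taking the later of the act (September 12, 2013) and discovery (November 28, 2013), the claim accrued on November 28, 2013.
Adding the 5 years base period to November 28, 2013 gives a deadline of November 28, 2018, before any tolling.
The emergency suspension of filing deadlines from August 5, 2018 to November 13, 2018 tolled the period for 100 days, extending the deadline to March 8, 2019.
No stated provision tolls the period for the defendant's absence, so the interval from April 21, 2016 to September 23, 2016 has no effect on the deadline.

March 8, 2019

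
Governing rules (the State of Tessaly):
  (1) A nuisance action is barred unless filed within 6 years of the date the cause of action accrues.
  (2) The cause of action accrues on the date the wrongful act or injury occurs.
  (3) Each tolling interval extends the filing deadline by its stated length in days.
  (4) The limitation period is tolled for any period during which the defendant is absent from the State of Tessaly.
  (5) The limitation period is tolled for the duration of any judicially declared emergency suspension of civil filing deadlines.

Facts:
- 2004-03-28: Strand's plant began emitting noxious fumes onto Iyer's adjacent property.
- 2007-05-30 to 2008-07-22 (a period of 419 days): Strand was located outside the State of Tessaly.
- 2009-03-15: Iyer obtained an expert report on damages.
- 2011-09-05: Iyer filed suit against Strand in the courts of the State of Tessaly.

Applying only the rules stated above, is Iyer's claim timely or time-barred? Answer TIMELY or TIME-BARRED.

TIME-BARRED

The cause of action accrued on 2004-03-28, the date of the act.
Adding the 6 years base period to 2004-03-28 gives a deadline of 2010-03-28, before any tolling.
The defendant's absence from the jurisdiction from 2007-05-30 to 2008-07-22 tolled the period for 419 days, extending the deadline to 2011-05-21.
None of the other events listed affects the running of the period under the stated rules.
The 2011-09-05 filing falls after the 2011-05-21 deadline; the claim is time-barred.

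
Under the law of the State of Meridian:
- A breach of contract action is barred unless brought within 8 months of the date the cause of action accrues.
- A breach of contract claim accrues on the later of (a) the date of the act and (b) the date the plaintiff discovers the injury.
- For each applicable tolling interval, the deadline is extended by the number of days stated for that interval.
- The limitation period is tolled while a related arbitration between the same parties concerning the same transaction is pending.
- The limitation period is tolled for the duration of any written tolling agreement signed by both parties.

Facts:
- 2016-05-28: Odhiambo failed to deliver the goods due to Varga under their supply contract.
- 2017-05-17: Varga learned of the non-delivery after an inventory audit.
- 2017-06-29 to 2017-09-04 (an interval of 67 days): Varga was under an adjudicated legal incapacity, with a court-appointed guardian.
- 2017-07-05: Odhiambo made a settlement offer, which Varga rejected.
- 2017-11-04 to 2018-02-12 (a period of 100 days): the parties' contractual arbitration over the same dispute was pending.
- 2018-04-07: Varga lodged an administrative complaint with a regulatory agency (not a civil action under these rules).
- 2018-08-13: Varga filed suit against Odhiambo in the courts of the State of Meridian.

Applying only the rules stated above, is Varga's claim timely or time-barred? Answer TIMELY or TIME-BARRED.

Because discovery on 2017-05-17 post-dates the 2016-05-28 act, accrual under the later-of rule falls on 2017-05-17.
8 months from 2017-05-17 is 2018-01-17.
Because the pending related arbitration ran from 2017-11-04 to 2018-02-12, the deadline is extended by 100 days to 2018-04-27.
No stated provision tolls the period for the plaintiff's incapacity, so the interval from 2017-06-29 to 2017-09-04 has no effect on the deadline.
None of the other events listed affects the running of the period under the stated rules.
Filing on 2018-08-13 missed the 2018-04-27 deadline — the action is time-barred.

TIME-BARRED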